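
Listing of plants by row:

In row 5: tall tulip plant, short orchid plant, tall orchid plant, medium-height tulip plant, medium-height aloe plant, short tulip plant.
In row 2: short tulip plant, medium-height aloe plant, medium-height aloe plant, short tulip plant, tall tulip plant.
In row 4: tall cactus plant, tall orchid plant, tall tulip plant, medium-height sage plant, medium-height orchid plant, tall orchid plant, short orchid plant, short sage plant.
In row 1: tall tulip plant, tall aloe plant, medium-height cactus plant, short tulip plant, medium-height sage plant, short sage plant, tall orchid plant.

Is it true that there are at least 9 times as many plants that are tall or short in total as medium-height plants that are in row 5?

True

|plants that are tall or short| = 18.
|medium-height plants in row 5| = 2.
The claim requires 18 ≥ 9 × 2 = 18, which holds.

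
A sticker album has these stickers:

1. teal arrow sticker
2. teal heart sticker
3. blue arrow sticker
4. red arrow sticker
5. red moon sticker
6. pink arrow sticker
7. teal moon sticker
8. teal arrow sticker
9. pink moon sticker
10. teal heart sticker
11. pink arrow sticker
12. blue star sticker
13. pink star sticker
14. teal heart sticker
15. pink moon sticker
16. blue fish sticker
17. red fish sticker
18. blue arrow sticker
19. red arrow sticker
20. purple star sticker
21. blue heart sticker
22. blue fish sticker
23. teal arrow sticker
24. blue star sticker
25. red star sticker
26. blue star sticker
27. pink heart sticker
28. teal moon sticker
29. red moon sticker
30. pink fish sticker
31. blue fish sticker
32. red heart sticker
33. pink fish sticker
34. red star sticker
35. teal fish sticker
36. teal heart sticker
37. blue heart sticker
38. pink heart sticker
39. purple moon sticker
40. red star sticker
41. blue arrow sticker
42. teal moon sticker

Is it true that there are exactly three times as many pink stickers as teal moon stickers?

True

pink stickers: 9.
teal moon stickers: 3.
The claim requires 9 = 3 × 3 = 9, which holds.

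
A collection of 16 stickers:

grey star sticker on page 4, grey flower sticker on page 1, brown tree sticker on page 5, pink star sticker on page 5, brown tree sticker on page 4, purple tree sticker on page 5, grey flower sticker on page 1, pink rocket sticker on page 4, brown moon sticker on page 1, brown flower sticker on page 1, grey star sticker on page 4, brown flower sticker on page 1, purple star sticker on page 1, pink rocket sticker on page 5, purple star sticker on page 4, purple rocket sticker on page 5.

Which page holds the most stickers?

page 1

Counts by page: page 1→6, page 4→5, page 5→5.
The maximum is 6, held uniquely by page 1.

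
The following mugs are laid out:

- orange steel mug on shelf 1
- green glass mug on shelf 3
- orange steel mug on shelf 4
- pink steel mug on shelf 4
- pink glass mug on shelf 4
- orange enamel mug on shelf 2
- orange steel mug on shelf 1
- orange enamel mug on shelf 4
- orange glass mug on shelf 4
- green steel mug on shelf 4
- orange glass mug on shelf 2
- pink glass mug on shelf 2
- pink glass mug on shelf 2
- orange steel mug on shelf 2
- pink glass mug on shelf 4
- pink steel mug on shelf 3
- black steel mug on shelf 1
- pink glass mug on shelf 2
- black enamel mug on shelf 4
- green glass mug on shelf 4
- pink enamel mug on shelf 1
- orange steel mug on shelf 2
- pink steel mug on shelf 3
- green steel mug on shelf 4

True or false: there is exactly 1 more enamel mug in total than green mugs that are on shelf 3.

|enamel mugs| = 4.
|green mugs on shelf 3| = 1.
The claim requires 4 − 1 (= 3) to equal 1, which does not hold.

False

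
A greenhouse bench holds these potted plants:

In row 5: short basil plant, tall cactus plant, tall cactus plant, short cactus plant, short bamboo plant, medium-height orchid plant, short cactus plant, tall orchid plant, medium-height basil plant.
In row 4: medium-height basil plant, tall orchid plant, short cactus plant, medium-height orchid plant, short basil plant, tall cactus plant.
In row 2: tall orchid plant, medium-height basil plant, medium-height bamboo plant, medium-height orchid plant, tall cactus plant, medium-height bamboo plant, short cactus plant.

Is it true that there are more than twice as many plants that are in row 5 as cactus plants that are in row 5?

There are 9 plants in row 5.
There are 4 cactus plants in row 5.
The claim requires 9 > 2 × 4 = 8, which holds.

True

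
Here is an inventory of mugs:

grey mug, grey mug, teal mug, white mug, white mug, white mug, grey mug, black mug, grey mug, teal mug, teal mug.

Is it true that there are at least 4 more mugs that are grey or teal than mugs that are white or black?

|mugs that are grey or teal| = 7.
|mugs that are white or black| = 4.
The claim requires 7 − 4 = 3 ≥ 4, which does not hold.

False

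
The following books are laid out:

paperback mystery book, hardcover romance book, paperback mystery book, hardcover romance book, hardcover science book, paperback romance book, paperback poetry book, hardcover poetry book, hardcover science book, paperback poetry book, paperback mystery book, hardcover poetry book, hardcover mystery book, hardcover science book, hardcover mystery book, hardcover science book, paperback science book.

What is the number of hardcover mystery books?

2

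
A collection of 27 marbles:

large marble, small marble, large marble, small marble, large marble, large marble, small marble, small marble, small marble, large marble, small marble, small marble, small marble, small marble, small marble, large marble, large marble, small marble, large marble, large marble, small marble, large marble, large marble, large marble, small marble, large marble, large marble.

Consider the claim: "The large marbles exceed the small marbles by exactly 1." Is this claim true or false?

True

There are 14 large marbles.
There are 13 small marbles.
The claim requires 14 − 13 (= 1) to equal 1, which holds.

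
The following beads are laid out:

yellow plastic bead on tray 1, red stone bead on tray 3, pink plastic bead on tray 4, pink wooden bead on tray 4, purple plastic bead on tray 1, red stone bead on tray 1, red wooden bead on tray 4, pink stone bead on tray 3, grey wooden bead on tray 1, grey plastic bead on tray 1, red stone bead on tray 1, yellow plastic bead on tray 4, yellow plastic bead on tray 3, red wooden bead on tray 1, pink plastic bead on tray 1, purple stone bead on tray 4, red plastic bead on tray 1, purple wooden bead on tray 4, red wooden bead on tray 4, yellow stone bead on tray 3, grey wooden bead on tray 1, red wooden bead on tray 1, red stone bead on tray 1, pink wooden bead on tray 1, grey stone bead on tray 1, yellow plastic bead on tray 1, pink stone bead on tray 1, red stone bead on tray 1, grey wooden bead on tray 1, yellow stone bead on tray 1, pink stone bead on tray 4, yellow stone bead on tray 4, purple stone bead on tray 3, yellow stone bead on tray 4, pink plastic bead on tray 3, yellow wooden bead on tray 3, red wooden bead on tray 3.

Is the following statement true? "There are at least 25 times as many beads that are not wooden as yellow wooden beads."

|beads that are not wooden| = 25.
|yellow wooden beads| = 1.
The claim requires 25 ≥ 25 × 1 = 25, which holds.

True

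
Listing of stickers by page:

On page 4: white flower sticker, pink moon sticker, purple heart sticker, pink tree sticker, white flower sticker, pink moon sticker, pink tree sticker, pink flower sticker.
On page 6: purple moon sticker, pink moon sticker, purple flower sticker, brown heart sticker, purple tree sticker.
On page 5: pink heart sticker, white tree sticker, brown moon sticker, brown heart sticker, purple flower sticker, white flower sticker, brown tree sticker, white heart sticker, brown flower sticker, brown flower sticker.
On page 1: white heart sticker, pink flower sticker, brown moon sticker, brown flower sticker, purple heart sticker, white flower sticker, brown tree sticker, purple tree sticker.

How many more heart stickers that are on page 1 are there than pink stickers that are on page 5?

heart stickers on page 1: 2.
pink stickers on page 5: 1.
2 − 1 = 1.

1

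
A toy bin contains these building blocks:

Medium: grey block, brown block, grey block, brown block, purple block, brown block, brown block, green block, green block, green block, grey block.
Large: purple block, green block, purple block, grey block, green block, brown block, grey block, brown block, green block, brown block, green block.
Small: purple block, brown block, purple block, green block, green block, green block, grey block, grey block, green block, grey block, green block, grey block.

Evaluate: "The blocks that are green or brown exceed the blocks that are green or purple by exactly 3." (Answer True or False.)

There are 20 blocks that are green or brown.
There are 17 blocks that are green or purple.
The claim requires 20 − 17 (= 3) to equal 3, which holds.

True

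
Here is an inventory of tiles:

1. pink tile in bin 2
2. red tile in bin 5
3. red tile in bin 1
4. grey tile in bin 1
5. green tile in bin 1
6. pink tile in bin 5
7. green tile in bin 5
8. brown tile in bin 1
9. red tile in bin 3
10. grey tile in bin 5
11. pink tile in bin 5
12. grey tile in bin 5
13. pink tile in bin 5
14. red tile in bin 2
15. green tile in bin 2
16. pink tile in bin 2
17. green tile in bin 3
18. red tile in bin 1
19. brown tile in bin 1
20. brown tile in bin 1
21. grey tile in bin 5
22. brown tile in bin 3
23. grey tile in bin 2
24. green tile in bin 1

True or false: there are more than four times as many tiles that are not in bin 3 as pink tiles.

True

There are 21 tiles that are not in bin 3.
There are 5 pink tiles.
The claim requires 21 > 4 × 5 = 20, which holds.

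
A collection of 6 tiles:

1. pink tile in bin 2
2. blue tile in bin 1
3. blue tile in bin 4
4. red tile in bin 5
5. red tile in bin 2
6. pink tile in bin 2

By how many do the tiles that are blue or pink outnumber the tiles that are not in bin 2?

1

tiles that are blue or pink: 4.
tiles that are not in bin 2: 3.
4 − 3 = 1.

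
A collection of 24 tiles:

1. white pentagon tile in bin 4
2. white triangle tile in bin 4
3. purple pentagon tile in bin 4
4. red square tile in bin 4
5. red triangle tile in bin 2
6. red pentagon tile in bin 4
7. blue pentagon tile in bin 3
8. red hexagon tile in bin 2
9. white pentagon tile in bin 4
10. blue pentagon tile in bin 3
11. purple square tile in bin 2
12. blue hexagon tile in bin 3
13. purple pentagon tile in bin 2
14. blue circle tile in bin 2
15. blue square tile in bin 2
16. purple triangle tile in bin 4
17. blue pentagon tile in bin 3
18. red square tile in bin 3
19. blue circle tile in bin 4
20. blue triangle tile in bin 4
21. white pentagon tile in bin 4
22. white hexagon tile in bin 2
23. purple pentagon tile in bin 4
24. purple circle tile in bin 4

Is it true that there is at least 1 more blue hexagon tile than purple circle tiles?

|blue hexagon tiles| = 1.
|purple circle tiles| = 1.
The claim requires 1 − 1 = 0 ≥ 1, which does not hold.

False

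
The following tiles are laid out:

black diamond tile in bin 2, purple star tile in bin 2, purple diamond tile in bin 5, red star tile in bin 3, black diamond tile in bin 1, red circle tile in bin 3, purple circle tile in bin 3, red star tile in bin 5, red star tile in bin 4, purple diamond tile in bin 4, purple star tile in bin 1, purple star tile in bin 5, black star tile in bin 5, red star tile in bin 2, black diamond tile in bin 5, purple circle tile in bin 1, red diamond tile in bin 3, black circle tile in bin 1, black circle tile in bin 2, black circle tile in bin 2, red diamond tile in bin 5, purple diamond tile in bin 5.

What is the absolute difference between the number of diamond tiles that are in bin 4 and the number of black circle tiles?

diamond tiles in bin 4: 1. black circle tiles: 3.
|1 − 3| = 3 − 1 = 2.

2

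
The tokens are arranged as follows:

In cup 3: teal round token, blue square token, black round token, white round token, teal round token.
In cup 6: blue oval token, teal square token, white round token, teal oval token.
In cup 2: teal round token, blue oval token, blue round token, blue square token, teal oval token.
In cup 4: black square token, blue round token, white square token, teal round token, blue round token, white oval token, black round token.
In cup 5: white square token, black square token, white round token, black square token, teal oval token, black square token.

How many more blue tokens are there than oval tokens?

1

blue tokens: 7.
oval tokens: 6.
7 − 6 = 1.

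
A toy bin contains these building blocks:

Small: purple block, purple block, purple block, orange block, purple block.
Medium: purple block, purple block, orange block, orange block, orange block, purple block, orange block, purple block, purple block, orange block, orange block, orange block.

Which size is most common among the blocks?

Counts by size: medium 12, small 5.
The maximum is 12, held uniquely by medium.

medium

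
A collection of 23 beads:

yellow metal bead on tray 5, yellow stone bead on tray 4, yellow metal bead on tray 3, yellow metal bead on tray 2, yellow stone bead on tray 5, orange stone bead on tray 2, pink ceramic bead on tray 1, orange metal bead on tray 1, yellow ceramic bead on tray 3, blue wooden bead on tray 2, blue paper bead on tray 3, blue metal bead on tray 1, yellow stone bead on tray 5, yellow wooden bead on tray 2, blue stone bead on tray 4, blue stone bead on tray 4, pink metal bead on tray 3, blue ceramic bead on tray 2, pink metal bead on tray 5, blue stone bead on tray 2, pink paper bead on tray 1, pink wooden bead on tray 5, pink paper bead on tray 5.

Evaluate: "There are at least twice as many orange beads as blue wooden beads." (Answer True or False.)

True

There are 2 orange beads.
There is 1 blue wooden bead.
The claim requires 2 ≥ 2 × 1 = 2, which holds.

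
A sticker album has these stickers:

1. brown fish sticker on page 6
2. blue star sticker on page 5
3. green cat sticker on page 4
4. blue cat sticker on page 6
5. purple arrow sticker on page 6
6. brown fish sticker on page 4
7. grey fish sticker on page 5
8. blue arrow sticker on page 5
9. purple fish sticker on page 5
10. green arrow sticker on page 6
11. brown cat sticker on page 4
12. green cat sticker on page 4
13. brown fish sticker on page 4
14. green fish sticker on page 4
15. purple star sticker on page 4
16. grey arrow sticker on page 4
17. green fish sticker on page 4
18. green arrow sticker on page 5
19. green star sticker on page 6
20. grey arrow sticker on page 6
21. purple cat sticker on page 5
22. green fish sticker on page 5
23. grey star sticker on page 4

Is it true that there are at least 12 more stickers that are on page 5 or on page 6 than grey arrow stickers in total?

|stickers on page 5 or on page 6| = 13.
|grey arrow stickers| = 2.
The claim requires 13 − 2 = 11 ≥ 12, which does not hold.

False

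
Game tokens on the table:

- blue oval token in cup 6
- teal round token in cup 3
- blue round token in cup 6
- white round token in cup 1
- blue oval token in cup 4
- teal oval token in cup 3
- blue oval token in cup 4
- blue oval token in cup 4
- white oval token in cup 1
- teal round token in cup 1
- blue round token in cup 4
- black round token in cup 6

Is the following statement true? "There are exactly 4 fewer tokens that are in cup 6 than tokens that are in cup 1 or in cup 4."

There are 3 tokens in cup 6.
There are 7 tokens in cup 1 or in cup 4.
The claim requires 7 − 3 (= 4) to equal 4, which holds.

True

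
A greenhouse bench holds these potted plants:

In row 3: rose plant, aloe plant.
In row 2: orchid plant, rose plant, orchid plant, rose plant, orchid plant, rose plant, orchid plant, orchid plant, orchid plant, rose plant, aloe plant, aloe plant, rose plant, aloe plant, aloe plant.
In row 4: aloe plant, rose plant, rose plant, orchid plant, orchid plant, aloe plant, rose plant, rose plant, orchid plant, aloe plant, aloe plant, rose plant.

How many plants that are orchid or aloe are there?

aloe: 9; orchid: 9; together 9 + 9 = 18.

18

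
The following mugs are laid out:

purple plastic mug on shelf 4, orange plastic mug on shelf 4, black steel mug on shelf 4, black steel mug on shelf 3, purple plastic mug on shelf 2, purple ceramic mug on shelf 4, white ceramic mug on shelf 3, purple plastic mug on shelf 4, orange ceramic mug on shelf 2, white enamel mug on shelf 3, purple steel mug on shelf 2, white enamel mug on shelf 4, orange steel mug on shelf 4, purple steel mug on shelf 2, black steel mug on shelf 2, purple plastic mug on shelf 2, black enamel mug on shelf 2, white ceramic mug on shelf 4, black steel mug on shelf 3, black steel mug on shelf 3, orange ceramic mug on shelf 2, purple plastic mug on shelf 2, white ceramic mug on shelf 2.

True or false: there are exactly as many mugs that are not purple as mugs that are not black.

mugs that are not purple: 15.
mugs that are not black: 17.
The claim requires 15 = 17, which does not hold.

False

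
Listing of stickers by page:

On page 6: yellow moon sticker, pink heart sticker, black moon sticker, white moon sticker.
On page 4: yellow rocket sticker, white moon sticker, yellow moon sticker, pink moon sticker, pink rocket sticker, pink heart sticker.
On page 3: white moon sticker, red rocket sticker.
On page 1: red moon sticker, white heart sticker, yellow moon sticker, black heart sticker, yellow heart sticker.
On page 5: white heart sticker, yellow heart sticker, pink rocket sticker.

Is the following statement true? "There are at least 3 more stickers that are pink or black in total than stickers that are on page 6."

|stickers that are pink or black| = 7.
|stickers on page 6| = 4.
The claim requires 7 − 4 = 3 ≥ 3, which holds.

True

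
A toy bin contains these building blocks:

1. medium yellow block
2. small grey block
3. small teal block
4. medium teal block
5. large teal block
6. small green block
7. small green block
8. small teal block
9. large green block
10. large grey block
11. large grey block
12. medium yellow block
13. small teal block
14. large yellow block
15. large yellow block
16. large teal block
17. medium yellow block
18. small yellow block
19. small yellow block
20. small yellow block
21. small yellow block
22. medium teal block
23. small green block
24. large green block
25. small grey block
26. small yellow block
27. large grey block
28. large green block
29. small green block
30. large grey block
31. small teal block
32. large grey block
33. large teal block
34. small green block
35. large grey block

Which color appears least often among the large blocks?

yellow

Counts by color (restricted to large blocks): grey 6, teal 3, green 3, yellow 2.
The minimum is 2, held uniquely by yellow.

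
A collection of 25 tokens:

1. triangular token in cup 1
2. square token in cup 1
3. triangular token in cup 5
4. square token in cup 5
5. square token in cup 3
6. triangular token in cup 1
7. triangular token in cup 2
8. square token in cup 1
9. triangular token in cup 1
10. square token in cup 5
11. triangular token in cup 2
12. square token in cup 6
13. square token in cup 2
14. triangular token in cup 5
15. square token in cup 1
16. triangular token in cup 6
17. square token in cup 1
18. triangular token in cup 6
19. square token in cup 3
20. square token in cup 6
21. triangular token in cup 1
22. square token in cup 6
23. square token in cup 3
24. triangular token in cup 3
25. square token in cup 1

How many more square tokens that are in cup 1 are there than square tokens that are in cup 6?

square tokens in cup 1: 5.
square tokens in cup 6: 3.
5 − 3 = 2.

2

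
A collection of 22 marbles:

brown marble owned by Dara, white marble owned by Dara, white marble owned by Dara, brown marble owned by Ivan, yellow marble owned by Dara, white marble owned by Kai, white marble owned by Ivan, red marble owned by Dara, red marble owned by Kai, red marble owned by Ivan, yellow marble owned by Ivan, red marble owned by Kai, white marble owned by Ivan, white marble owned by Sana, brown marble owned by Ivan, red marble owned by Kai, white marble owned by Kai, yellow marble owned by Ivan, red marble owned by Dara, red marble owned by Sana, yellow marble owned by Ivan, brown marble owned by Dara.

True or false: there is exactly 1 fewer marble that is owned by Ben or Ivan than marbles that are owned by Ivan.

|marbles owned by Ben or Ivan| = 8.
|marbles owned by Ivan| = 8.
The claim requires 8 − 8 (= 0) to equal 1, which does not hold.

False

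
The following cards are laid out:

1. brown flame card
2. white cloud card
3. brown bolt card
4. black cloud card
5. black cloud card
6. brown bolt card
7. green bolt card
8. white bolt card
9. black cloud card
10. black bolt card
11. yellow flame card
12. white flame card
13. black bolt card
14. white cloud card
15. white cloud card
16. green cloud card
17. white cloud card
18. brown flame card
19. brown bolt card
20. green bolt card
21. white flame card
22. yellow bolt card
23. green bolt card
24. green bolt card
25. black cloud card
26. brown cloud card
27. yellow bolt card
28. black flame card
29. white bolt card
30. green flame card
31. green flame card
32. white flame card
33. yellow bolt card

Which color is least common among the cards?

Counts by color: white 9, green 7, black 7, brown 6, yellow 4.
The minimum is 4, held uniquely by yellow.

yellow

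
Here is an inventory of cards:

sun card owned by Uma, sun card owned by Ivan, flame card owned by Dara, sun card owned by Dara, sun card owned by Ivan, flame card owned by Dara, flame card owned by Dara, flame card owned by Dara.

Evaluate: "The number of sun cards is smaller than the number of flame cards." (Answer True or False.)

False

There are 4 sun cards.
There are 4 flame cards.
The claim requires 4 < 4, which does not hold.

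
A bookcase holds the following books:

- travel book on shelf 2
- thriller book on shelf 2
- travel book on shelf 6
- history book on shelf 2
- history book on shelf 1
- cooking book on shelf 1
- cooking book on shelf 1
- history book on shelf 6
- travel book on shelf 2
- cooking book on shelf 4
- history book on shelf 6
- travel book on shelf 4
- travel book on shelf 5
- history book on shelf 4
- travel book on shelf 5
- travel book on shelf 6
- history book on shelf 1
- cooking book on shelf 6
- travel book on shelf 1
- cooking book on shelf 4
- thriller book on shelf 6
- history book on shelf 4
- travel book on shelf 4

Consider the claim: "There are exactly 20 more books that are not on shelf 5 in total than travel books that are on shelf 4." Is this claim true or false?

False

There are 21 books that are not on shelf 5.
There are 2 travel books on shelf 4.
The claim requires 21 − 2 (= 19) to equal 20, which does not hold.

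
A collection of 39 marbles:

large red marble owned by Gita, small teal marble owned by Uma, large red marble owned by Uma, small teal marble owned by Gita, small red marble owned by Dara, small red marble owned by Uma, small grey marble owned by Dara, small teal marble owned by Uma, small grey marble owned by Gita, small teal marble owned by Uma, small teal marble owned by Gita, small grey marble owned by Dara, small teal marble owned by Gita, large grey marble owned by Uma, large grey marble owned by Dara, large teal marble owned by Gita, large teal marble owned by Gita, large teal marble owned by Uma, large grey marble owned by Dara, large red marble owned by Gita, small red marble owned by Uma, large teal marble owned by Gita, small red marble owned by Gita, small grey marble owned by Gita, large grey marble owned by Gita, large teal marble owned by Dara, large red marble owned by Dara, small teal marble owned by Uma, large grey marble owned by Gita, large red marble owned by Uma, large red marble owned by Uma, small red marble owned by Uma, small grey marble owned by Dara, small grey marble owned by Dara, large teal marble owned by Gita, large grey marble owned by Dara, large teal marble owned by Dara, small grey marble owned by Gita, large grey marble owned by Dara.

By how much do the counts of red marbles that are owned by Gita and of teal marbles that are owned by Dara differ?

red marbles owned by Gita: 3. teal marbles owned by Dara: 2.
|3 − 2| = 3 − 2 = 1.

1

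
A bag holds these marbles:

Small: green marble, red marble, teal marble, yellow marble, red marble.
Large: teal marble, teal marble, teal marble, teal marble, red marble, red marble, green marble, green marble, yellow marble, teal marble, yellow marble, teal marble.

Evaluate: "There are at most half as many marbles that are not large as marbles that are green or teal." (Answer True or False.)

marbles that are not large: 5.
marbles that are green or teal: 10.
The claim requires 2 × 5 = 10 ≤ 10, which holds.

True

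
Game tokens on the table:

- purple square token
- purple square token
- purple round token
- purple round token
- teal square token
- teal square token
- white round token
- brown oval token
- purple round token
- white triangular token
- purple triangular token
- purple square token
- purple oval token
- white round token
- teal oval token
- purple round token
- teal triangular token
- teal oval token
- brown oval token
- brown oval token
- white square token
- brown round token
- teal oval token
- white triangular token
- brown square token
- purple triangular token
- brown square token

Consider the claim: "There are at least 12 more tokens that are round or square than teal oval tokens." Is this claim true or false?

True

|tokens that are round or square| = 15.
|teal oval tokens| = 3.
The claim requires 15 − 3 = 12 ≥ 12, which holds.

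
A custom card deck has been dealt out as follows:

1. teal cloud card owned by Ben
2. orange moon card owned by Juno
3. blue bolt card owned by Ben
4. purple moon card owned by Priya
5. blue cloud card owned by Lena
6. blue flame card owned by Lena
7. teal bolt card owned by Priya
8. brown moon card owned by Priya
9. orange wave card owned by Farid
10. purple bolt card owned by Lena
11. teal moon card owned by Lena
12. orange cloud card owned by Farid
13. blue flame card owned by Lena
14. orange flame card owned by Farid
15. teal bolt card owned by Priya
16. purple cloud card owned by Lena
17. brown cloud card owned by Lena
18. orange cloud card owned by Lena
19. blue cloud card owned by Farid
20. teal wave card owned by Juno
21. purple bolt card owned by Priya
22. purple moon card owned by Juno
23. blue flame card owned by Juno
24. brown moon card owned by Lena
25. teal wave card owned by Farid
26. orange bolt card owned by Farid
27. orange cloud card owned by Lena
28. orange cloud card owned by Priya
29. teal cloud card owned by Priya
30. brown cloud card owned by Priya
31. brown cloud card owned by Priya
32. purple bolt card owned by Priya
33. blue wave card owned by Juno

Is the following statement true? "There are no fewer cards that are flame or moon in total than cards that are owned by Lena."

There are 10 cards that are flame or moon.
Count of cards owned by Lena: 10.
The claim requires 10 ≥ 10, which holds.

True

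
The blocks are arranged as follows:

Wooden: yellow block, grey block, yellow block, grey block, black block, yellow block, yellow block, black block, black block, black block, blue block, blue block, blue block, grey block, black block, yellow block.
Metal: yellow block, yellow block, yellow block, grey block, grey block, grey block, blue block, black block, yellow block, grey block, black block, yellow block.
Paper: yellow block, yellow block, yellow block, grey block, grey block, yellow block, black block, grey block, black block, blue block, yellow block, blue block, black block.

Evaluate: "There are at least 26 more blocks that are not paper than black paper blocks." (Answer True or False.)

False

There are 28 blocks that are not paper.
There are 3 black paper blocks.
The claim requires 28 − 3 = 25 ≥ 26, which does not hold.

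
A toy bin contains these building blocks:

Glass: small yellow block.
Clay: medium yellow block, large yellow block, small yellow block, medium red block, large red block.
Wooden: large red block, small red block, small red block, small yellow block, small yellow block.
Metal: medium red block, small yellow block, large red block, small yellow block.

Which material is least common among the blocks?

Counts by material: clay 5, wooden 5, metal 4, glass 1.
The minimum is 1, held uniquely by glass.

glass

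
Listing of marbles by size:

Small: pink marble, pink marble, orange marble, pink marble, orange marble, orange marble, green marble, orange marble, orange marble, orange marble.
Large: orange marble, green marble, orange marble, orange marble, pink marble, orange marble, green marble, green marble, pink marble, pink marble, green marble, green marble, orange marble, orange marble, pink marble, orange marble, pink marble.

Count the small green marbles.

1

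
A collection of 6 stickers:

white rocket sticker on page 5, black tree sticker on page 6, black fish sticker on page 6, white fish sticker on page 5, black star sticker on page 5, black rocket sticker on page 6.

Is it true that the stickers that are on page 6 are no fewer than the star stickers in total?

True

stickers on page 6: 3.
star stickers: 1.
The claim requires 3 ≥ 1, which holds.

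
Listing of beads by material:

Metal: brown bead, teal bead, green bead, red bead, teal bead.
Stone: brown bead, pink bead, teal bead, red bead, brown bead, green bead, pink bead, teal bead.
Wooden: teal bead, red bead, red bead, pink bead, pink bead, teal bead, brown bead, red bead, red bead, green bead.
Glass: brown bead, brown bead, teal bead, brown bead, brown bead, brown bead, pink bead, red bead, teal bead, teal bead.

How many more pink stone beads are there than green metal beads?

1

pink stone beads: 2.
green metal beads: 1.
2 − 1 = 1.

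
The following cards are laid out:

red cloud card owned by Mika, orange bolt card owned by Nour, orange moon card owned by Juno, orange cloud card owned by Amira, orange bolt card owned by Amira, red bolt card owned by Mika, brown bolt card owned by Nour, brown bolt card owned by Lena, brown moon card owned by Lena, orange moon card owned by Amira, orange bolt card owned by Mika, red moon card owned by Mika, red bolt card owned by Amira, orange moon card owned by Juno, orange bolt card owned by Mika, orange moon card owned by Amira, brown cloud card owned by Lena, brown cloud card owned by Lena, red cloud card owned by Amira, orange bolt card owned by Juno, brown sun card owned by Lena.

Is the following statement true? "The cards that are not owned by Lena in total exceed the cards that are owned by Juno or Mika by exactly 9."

cards that are not owned by Lena: 16.
cards owned by Juno or Mika: 8.
The claim requires 16 − 8 (= 8) to equal 9, which does not hold.

False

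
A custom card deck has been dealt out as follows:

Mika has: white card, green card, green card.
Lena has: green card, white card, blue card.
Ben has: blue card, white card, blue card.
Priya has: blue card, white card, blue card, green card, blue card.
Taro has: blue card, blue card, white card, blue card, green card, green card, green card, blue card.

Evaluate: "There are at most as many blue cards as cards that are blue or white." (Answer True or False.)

There are 10 blue cards.
There are 15 cards that are blue or white.
The claim requires 10 ≤ 15, which holds.

True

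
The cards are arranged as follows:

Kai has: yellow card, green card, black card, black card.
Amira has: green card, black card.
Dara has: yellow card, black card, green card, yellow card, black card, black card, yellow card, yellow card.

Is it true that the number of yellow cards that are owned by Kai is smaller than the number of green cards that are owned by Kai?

False

Count of yellow cards owned by Kai: 1.
Count of green cards owned by Kai: 1.
The claim requires 1 < 1, which does not hold.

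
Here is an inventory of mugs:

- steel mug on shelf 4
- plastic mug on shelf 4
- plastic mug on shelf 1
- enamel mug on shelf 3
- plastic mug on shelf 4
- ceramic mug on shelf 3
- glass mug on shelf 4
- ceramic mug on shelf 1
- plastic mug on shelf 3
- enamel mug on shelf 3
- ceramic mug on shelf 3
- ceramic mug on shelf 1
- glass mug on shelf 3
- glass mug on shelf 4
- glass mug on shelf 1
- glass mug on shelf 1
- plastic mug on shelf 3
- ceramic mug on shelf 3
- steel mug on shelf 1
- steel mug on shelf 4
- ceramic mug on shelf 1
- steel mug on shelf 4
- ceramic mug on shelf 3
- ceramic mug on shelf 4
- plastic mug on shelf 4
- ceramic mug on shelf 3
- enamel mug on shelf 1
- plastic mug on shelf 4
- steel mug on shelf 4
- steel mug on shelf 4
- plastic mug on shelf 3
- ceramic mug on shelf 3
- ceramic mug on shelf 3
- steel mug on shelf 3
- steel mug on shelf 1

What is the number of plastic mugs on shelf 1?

1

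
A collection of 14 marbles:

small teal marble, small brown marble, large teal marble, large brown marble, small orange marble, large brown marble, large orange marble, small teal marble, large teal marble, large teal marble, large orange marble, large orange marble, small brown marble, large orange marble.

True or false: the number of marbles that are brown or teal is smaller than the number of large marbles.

There are 9 marbles that are brown or teal.
There are 9 large marbles.
The claim requires 9 < 9, which does not hold.

False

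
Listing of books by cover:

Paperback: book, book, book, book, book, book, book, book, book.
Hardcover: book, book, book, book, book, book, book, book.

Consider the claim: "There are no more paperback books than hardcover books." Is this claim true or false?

paperback books: 9.
hardcover books: 8.
The claim requires 9 ≤ 8, which does not hold.

False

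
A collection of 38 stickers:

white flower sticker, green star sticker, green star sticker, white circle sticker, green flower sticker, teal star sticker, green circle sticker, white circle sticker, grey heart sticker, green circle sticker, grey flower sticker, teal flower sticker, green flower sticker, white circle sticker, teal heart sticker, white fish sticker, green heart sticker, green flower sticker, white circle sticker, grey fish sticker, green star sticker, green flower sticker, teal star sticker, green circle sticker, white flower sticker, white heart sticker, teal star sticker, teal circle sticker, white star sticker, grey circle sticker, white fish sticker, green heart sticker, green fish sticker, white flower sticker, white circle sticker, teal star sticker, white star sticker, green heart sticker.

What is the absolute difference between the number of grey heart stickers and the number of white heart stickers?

0

grey heart stickers: 1. white heart stickers: 1.
|1 − 1| = 1 − 1 = 0.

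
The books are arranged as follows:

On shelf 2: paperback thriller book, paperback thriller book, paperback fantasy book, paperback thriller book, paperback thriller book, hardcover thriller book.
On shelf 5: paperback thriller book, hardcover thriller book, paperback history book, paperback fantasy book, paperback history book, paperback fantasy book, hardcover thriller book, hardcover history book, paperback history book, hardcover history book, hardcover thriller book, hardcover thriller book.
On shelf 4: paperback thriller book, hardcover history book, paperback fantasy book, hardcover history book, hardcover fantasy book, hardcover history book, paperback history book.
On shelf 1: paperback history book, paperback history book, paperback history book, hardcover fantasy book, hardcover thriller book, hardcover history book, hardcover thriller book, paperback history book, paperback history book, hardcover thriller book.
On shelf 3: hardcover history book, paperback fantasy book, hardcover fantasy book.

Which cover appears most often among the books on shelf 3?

hardcover

Counts by cover (restricted to books on shelf 3): hardcover 2, paperback 1.
The maximum is 2, held uniquely by hardcover.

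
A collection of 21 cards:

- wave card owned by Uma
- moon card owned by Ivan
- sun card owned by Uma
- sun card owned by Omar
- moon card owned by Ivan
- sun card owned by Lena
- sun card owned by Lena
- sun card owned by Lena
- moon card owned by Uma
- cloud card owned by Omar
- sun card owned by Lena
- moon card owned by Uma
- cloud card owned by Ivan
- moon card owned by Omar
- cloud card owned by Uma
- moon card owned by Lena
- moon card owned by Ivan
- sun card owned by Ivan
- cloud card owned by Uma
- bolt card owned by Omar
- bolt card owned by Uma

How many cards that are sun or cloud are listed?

11

cloud: 4; sun: 7; together 4 + 7 = 11.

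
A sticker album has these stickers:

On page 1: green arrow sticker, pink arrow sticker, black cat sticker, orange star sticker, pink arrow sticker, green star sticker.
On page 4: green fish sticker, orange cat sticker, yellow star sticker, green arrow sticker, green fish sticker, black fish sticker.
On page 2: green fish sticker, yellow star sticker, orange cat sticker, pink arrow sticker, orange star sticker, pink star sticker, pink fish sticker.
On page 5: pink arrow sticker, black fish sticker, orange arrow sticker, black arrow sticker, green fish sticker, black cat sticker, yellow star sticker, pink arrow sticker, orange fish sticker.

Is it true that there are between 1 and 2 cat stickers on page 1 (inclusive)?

True

cat stickers on page 1: 1.
The claim requires 1 ≤ 1 ≤ 2, which holds.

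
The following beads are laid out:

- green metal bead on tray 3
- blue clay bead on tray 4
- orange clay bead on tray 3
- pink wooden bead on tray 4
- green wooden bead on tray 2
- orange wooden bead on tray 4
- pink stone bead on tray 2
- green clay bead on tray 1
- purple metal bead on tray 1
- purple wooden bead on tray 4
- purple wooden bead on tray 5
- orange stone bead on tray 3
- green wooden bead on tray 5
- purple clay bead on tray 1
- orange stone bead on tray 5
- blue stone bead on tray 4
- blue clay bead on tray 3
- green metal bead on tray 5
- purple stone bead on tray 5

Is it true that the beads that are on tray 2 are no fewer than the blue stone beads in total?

True

There are 2 beads on tray 2.
There is 1 blue stone bead.
The claim requires 2 ≥ 1, which holds.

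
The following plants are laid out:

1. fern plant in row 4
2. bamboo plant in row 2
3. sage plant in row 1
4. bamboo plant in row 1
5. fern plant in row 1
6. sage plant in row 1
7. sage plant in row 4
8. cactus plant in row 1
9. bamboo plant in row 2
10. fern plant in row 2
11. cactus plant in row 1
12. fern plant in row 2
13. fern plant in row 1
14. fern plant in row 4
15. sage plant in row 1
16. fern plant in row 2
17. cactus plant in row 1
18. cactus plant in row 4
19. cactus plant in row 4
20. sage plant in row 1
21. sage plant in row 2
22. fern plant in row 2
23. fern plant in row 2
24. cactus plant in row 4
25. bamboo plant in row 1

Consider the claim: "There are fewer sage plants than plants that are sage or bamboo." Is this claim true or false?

True

|sage plants| = 6.
|plants that are sage or bamboo| = 10.
The claim requires 6 < 10, which holds.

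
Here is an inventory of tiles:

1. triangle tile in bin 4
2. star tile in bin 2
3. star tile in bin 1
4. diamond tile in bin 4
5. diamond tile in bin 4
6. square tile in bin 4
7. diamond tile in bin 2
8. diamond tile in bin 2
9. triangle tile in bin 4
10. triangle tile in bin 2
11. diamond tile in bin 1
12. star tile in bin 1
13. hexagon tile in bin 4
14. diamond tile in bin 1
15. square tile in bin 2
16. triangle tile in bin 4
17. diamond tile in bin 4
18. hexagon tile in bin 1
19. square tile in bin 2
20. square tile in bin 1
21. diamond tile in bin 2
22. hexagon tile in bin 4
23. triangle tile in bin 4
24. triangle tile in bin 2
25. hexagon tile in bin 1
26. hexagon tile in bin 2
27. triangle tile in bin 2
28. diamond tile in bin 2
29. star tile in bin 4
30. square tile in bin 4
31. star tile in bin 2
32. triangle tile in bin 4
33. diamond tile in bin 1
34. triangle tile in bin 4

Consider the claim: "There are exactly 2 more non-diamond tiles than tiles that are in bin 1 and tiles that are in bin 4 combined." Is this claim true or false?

non-diamond tiles: 24.
tiles in bin 1: 8; tiles in bin 4: 14; combined: 8 + 14 = 22.
The claim requires 24 − 22 (= 2) to equal 2, which holds.

True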